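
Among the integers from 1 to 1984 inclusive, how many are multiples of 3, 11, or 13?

⌊1984/3⌋ + ⌊1984/11⌋ + ⌊1984/13⌋ − ⌊1984/33⌋ − ⌊1984/39⌋ − ⌊1984/143⌋ + ⌊1984/429⌋ = 661 + 180 + 152 − 60 − 50 − 13 + 4 = 874

874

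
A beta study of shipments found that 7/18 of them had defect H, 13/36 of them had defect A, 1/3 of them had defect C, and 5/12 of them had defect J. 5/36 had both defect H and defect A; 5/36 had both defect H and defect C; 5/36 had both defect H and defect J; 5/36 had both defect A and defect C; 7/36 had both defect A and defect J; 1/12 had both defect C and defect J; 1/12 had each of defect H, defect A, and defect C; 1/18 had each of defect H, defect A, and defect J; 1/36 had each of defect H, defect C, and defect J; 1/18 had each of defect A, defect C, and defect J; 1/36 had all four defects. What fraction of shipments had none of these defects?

Using inclusion–exclusion:
P(≥1) = 7/18 + 13/36 + 1/3 + 5/12 − 5/36 − 5/36 − 5/36 − 5/36 − 7/36 − 1/12 + 1/12 + 1/18 + 1/36 + 1/18 − 1/36 = 31/36
P(none) = 1 − 31/36 = 5/36

5/36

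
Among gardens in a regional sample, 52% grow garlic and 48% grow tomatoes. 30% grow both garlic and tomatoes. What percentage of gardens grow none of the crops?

By inclusion-exclusion,
P(union) = 52 + 48 − 30 = 70%
P(none) = 100% − 70% = 30%

30%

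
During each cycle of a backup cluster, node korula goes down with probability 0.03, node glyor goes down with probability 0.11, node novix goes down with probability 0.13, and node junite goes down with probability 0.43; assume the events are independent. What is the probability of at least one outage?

0.57188953

P(none) = (1 − 0.03) × (1 − 0.11) × (1 − 0.13) × (1 − 0.43) = 0.97 × 0.89 × 0.87 × 0.57 = 0.42811047
P(at least one) = 1 − 0.42811047 = 0.57188953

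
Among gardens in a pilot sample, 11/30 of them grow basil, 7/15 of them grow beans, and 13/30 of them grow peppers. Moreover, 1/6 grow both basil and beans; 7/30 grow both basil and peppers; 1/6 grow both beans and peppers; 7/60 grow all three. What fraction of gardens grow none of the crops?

By inclusion-exclusion,
P(at least one) = 11/30 + 7/15 + 13/30 − 1/6 − 7/30 − 1/6 + 7/60 = 49/60
P(none) = 1 − 49/60 = 11/60

11/60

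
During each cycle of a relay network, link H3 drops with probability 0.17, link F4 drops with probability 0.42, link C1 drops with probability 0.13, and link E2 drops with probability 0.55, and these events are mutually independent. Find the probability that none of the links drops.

Independence gives P(none) = ∏(1 − pᵢ).
P(none) = (1 − 0.17) × (1 − 0.42) × (1 − 0.13) × (1 − 0.55) = 0.83 × 0.58 × 0.87 × 0.45 = 0.1884681

0.1884681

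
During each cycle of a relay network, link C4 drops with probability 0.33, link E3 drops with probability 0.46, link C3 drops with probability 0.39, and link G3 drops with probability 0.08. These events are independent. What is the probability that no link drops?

0.20304216

Since the events are independent, P(none) is the product of the individual non-occurrence probabilities.
P(none) = (1 − 0.33) × (1 − 0.46) × (1 − 0.39) × (1 − 0.08) = 0.67 × 0.54 × 0.61 × 0.92 = 0.20304216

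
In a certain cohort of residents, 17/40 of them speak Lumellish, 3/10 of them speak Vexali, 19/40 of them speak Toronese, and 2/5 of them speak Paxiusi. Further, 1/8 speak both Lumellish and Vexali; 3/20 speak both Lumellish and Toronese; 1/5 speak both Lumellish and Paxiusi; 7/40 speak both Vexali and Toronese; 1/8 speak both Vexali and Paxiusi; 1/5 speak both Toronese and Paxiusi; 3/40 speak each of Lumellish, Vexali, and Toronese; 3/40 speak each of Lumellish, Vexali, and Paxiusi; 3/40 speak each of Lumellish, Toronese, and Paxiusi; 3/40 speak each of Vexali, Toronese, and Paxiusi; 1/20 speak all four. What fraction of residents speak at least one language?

7/8

By inclusion–exclusion:
P(≥1) = 17/40 + 3/10 + 19/40 + 2/5 − 1/8 − 3/20 − 1/5 − 7/40 − 1/8 − 1/5 + 3/40 + 3/40 + 3/40 + 3/40 − 1/20 = 7/8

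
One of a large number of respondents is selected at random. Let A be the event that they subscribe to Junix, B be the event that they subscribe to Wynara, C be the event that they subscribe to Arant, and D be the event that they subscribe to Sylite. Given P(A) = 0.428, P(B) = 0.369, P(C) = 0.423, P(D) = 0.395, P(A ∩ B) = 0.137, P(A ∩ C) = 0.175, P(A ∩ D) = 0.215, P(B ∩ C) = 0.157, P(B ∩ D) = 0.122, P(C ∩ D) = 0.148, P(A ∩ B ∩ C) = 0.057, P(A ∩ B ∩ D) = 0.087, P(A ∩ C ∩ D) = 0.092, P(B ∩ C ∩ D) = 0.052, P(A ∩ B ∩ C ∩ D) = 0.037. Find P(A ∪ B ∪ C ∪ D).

0.912

By inclusion-exclusion,
P(A ∪ B ∪ C ∪ D) = 0.428 + 0.369 + 0.423 + 0.395 − 0.137 − 0.175 − 0.215 − 0.157 − 0.122 − 0.148 + 0.057 + 0.087 + 0.092 + 0.052 − 0.037 = 0.912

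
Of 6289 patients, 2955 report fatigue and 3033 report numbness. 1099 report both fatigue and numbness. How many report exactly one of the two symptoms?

By inclusion–exclusion (exactly-one form):
N(exactly one) = 2955 + 3033 − 2·1099 = 3790

3790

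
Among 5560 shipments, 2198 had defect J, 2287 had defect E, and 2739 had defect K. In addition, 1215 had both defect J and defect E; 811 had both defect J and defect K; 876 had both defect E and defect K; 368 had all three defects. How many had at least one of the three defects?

4690

Inclusion–exclusion gives
N(≥1) = 2198 + 2287 + 2739 − 1215 − 811 − 876 + 368 = 4690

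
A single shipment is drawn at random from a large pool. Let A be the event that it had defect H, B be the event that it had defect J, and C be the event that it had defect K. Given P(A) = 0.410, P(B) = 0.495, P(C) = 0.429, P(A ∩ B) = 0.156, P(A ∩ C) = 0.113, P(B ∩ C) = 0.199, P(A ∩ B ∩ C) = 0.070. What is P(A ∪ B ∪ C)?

Inclusion–exclusion gives
P(A ∪ B ∪ C) = 0.410 + 0.495 + 0.429 − 0.156 − 0.113 − 0.199 + 0.070 = 0.936

0.936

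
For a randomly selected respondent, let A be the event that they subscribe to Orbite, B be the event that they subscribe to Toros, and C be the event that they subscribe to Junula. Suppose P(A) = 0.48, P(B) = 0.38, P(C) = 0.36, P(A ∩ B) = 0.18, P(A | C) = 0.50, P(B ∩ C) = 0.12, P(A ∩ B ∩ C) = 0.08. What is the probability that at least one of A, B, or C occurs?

P(A ∩ C) = P(C)·P(A|C) = 0.36 × 0.50 = 0.18
P(A ∪ B ∪ C) = 0.48 + 0.38 + 0.36 − 0.18 − 0.18 − 0.12 + 0.08 = 0.82

0.82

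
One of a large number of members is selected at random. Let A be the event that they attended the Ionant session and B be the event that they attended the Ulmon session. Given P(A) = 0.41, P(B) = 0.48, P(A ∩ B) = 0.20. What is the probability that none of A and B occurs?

0.31

By inclusion-exclusion,
P(A ∪ B) = 0.41 + 0.48 − 0.20 = 0.69
P(none) = 1 − 0.69 = 0.31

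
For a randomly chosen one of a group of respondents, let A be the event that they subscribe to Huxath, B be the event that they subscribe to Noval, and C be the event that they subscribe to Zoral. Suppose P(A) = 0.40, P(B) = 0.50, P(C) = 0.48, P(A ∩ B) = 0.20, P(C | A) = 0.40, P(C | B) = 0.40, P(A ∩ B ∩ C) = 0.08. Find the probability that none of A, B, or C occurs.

0.10

P(A ∩ C) = P(A)·P(C|A) = 0.40 × 0.40 = 0.16
P(B ∩ C) = P(B)·P(C|B) = 0.50 × 0.40 = 0.20
Inclusion–exclusion gives
P(A ∪ B ∪ C) = 0.40 + 0.50 + 0.48 − 0.20 − 0.16 − 0.20 + 0.08 = 0.90
P(none) = 1 − 0.90 = 0.10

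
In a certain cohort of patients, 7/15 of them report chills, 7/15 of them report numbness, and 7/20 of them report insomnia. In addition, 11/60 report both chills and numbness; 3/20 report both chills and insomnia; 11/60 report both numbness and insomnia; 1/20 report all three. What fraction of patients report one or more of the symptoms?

49/60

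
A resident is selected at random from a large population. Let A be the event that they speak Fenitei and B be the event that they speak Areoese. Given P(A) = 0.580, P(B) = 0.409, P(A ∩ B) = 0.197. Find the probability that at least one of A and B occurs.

0.792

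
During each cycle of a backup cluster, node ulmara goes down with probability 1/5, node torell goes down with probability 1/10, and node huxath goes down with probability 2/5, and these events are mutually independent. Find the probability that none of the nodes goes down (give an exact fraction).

P(none) = (1 − 1/5) × (1 − 1/10) × (1 − 2/5) = 4/5 × 9/10 × 3/5 = 54/125

54/125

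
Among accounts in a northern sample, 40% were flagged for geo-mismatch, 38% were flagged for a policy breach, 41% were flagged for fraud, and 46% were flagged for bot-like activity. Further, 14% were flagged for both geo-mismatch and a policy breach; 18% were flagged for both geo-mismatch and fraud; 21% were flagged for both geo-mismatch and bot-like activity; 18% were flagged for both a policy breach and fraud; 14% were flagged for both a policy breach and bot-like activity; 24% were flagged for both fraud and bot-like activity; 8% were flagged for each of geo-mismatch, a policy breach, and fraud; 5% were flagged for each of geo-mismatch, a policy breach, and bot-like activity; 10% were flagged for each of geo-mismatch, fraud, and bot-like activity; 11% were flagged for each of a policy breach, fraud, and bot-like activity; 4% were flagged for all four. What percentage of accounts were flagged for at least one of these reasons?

86%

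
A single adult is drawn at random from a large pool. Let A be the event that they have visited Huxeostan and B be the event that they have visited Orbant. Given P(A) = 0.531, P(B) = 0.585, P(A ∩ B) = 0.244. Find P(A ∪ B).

Apply inclusion-exclusion:
P(A ∪ B) = 0.531 + 0.585 − 0.244 = 0.872

0.872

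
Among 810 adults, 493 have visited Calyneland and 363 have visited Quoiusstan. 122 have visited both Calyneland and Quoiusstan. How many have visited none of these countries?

76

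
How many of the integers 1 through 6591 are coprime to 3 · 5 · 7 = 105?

3013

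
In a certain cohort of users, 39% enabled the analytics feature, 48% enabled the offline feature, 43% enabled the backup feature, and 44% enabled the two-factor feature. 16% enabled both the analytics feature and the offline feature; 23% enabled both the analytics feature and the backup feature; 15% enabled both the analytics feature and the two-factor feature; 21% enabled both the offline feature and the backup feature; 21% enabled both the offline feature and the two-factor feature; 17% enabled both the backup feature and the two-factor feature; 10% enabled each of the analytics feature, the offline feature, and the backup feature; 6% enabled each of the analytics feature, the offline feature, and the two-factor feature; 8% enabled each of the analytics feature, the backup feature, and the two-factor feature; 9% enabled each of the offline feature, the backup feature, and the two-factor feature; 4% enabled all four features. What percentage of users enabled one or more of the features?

By inclusion-exclusion,
P(union) = 39 + 48 + 43 + 44 − 16 − 23 − 15 − 21 − 21 − 17 + 10 + 6 + 8 + 9 − 4 = 90%

90%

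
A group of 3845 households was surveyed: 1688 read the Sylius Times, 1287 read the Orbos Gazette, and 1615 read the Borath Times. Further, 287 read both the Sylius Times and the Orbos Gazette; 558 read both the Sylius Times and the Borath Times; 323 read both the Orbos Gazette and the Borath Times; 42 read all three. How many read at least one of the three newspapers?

3464

Using inclusion–exclusion:
|union| = 1688 + 1287 + 1615 − 287 − 558 − 323 + 42 = 3464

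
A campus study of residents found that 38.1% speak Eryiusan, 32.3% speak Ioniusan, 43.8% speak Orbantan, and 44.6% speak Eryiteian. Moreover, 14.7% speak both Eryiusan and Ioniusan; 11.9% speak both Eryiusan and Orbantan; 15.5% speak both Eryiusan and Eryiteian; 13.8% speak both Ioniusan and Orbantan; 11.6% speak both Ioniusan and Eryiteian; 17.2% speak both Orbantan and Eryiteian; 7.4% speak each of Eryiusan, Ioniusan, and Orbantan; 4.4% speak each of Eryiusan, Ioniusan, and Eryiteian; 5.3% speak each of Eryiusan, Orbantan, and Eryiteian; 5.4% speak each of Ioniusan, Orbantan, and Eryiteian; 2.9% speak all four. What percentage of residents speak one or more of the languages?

93.7%

P(at least one) = 38.1 + 32.3 + 43.8 + 44.6 − 14.7 − 11.9 − 15.5 − 13.8 − 11.6 − 17.2 + 7.4 + 4.4 + 5.3 + 5.4 − 2.9 = 93.7%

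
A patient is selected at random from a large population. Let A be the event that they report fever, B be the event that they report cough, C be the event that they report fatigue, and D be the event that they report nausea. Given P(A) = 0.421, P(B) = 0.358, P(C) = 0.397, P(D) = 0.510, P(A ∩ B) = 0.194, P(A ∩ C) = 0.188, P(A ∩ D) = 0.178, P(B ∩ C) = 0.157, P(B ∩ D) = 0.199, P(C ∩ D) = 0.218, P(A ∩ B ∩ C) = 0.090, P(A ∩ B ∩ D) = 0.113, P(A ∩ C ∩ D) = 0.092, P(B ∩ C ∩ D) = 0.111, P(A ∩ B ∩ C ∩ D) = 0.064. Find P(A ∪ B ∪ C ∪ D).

Apply inclusion-exclusion:
P(A ∪ B ∪ C ∪ D) = 0.421 + 0.358 + 0.397 + 0.510 − 0.194 − 0.188 − 0.178 − 0.157 − 0.199 − 0.218 + 0.090 + 0.113 + 0.092 + 0.111 − 0.064 = 0.894

0.894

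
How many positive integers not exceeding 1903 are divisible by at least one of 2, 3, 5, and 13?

1434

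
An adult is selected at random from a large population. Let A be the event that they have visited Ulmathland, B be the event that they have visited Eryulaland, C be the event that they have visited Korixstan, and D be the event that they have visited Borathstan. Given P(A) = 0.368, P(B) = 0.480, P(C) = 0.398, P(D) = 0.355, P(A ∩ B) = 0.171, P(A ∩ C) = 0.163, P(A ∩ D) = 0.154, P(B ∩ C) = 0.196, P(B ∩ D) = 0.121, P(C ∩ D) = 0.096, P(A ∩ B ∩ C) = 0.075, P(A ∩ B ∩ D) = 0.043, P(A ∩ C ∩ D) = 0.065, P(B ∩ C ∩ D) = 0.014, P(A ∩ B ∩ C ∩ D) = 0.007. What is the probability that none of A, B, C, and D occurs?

0.110

By inclusion-exclusion,
P(A ∪ B ∪ C ∪ D) = 0.368 + 0.480 + 0.398 + 0.355 − 0.171 − 0.163 − 0.154 − 0.196 − 0.121 − 0.096 + 0.075 + 0.043 + 0.065 + 0.014 − 0.007 = 0.890
P(none) = 1 − 0.890 = 0.110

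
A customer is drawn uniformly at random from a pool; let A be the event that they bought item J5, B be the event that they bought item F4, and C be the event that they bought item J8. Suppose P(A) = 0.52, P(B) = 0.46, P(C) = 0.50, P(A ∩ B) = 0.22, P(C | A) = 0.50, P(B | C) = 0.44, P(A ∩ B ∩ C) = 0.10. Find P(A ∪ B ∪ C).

P(A ∩ C) = P(A)·P(C|A) = 0.52 × 0.50 = 0.26
P(B ∩ C) = P(C)·P(B|C) = 0.50 × 0.44 = 0.22
Inclusion–exclusion gives
P(A ∪ B ∪ C) = 0.52 + 0.46 + 0.50 − 0.22 − 0.26 − 0.22 + 0.10 = 0.88

0.88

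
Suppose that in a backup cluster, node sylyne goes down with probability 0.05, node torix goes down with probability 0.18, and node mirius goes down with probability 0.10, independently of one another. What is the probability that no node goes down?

0.7011

P(none) = (1 − 0.05) × (1 − 0.18) × (1 − 0.10) = 0.95 × 0.82 × 0.90 = 0.7011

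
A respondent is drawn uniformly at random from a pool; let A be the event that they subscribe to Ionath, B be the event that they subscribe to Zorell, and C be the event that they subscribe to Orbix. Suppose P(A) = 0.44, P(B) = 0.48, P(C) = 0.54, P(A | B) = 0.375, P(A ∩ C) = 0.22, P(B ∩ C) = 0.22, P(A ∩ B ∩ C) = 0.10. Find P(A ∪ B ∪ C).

0.94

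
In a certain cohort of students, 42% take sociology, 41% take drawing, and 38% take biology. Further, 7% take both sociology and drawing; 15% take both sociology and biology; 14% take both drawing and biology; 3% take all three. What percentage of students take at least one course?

By inclusion–exclusion:
P(at least one) = 42 + 41 + 38 − 7 − 15 − 14 + 3 = 88%

88%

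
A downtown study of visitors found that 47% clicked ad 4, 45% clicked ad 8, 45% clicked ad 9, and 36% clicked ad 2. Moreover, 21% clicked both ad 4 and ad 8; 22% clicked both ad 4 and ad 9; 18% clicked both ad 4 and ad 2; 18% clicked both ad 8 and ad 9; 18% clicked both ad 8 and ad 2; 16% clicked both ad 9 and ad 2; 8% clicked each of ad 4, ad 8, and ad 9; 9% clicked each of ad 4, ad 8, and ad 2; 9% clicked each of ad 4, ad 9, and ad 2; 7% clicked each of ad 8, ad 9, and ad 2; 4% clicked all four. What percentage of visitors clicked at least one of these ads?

Inclusion–exclusion gives
P(≥1) = 47 + 45 + 45 + 36 − 21 − 22 − 18 − 18 − 18 − 16 + 8 + 9 + 9 + 7 − 4 = 89%

89%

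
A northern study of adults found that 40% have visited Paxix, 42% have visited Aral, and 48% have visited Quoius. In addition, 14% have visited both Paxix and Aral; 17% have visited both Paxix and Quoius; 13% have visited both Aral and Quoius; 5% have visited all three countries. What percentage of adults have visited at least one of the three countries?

By inclusion-exclusion,
P(union) = 40 + 42 + 48 − 14 − 17 − 13 + 5 = 91%

91%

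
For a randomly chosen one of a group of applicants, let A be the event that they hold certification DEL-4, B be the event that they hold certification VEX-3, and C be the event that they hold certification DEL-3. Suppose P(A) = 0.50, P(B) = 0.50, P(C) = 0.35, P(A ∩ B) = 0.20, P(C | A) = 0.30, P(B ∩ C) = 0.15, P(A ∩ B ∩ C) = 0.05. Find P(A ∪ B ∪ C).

P(A ∩ C) = P(A)·P(C|A) = 0.50 × 0.30 = 0.15
By inclusion-exclusion,
P(A ∪ B ∪ C) = 0.50 + 0.50 + 0.35 − 0.20 − 0.15 − 0.15 + 0.05 = 0.90

0.90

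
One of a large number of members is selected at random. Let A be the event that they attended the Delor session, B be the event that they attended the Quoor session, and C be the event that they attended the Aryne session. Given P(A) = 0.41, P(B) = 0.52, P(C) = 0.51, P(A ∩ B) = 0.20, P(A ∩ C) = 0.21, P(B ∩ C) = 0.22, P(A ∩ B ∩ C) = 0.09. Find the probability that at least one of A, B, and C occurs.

By inclusion-exclusion,
P(A ∪ B ∪ C) = 0.41 + 0.52 + 0.51 − 0.20 − 0.21 − 0.22 + 0.09 = 0.90

0.90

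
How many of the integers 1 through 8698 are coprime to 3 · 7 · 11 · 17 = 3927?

4254

Inclusion–exclusion gives
2899 + 1242 + 790 + 511 − 414 − 263 − 170 − 112 − 73 − 46 + 37 + 24 + 15 + 6 − 2 = 4444
8698 − 4444 = 4254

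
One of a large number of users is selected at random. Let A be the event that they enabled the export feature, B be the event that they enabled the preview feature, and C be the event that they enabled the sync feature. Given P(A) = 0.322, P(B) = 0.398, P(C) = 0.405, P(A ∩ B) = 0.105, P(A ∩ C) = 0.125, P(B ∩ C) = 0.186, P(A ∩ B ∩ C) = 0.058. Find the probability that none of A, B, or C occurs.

0.233

P(A ∪ B ∪ C) = 0.322 + 0.398 + 0.405 − 0.105 − 0.125 − 0.186 + 0.058 = 0.767
P(none) = 1 − 0.767 = 0.233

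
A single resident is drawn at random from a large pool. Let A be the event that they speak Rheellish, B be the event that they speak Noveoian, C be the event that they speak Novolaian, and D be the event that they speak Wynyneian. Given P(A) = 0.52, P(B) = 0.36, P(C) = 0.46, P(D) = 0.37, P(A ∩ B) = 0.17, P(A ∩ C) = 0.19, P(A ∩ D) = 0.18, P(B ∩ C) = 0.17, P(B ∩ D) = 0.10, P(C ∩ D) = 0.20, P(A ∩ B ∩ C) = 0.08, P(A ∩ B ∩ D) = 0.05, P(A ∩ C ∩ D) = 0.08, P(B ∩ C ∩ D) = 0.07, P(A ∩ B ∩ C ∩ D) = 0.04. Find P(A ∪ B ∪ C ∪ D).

0.94

P(A ∪ B ∪ C ∪ D) = 0.52 + 0.36 + 0.46 + 0.37 − 0.17 − 0.19 − 0.18 − 0.17 − 0.10 − 0.20 + 0.08 + 0.05 + 0.08 + 0.07 − 0.04 = 0.94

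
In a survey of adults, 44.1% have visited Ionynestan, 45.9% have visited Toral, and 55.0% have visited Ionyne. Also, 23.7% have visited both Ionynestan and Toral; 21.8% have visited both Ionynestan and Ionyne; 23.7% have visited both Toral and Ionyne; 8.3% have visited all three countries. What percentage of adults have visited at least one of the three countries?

84.1%

By inclusion-exclusion,
P(≥1) = 44.1 + 45.9 + 55.0 − 23.7 − 21.8 − 23.7 + 8.3 = 84.1%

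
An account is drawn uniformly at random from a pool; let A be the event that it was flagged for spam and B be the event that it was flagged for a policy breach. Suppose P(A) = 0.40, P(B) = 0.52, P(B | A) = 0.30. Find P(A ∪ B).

P(A ∩ B) = P(A)·P(B|A) = 0.40 × 0.30 = 0.12
P(A ∪ B) = 0.40 + 0.52 − 0.12 = 0.80

0.80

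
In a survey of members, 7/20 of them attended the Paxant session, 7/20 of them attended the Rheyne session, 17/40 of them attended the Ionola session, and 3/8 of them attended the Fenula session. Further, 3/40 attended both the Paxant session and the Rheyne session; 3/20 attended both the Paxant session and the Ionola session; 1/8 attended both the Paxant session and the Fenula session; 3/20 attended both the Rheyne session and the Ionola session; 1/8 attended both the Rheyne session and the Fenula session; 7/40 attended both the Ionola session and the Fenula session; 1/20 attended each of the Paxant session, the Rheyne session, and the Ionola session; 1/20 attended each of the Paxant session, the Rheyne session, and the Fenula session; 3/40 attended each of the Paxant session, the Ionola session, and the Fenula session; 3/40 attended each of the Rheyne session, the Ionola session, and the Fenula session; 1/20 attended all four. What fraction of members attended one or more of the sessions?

9/10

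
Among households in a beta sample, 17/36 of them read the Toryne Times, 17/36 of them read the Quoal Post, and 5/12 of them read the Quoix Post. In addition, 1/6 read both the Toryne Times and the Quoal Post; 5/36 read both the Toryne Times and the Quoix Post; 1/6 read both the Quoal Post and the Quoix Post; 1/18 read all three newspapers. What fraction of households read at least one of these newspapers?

17/18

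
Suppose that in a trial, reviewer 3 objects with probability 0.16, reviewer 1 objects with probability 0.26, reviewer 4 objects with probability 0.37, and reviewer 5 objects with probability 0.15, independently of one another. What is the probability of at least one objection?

Independence gives P(none) = ∏(1 − pᵢ).
P(none) = (1 − 0.16) × (1 − 0.26) × (1 − 0.37) × (1 − 0.15) = 0.84 × 0.74 × 0.63 × 0.85 = 0.3328668
P(at least one) = 1 − 0.3328668 = 0.6671332

0.6671332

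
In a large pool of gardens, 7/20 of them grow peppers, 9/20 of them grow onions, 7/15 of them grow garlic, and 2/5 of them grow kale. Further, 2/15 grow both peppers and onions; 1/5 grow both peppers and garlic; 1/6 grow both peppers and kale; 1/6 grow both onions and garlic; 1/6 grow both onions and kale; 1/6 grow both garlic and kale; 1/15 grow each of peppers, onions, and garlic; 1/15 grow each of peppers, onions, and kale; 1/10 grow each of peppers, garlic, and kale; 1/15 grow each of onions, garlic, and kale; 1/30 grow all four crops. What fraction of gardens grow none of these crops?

1/15

By inclusion–exclusion:
P(union) = 7/20 + 9/20 + 7/15 + 2/5 − 2/15 − 1/5 − 1/6 − 1/6 − 1/6 − 1/6 + 1/15 + 1/15 + 1/10 + 1/15 − 1/30 = 14/15
P(none) = 1 − 14/15 = 1/15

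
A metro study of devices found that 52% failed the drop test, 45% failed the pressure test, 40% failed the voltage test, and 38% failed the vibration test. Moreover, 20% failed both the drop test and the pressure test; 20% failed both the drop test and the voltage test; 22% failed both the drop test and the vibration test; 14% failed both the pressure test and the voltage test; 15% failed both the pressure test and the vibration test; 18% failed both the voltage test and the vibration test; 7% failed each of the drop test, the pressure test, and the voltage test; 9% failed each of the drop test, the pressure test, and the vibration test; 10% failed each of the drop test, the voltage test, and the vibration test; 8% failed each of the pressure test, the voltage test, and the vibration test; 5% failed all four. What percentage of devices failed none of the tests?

5%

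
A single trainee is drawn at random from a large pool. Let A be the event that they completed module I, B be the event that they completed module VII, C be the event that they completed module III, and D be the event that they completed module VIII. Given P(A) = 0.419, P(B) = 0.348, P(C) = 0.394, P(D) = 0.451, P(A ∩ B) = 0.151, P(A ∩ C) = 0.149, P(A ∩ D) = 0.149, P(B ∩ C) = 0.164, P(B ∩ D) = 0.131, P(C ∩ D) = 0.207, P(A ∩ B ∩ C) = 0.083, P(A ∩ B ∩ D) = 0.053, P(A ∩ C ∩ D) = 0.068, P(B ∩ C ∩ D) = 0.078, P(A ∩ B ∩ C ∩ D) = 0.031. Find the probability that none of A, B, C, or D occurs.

By inclusion-exclusion,
P(A ∪ B ∪ C ∪ D) = 0.419 + 0.348 + 0.394 + 0.451 − 0.151 − 0.149 − 0.149 − 0.164 − 0.131 − 0.207 + 0.083 + 0.053 + 0.068 + 0.078 − 0.031 = 0.912
P(none) = 1 − 0.912 = 0.088

0.088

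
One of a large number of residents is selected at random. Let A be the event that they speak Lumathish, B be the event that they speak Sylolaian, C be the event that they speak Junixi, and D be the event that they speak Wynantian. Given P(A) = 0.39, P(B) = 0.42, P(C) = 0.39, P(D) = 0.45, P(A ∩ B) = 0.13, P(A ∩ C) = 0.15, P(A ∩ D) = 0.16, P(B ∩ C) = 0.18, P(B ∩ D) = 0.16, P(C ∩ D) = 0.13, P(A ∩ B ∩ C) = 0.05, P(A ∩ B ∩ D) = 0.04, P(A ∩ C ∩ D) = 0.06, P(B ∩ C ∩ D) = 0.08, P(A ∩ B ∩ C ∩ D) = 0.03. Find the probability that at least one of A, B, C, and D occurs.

0.94

P(A ∪ B ∪ C ∪ D) = 0.39 + 0.42 + 0.39 + 0.45 − 0.13 − 0.15 − 0.16 − 0.18 − 0.16 − 0.13 + 0.05 + 0.04 + 0.06 + 0.08 − 0.03 = 0.94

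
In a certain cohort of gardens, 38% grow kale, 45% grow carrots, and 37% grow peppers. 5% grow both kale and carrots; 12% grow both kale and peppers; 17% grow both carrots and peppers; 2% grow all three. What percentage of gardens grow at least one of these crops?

By inclusion-exclusion,
P(union) = 38 + 45 + 37 − 5 − 12 − 17 + 2 = 88%

88%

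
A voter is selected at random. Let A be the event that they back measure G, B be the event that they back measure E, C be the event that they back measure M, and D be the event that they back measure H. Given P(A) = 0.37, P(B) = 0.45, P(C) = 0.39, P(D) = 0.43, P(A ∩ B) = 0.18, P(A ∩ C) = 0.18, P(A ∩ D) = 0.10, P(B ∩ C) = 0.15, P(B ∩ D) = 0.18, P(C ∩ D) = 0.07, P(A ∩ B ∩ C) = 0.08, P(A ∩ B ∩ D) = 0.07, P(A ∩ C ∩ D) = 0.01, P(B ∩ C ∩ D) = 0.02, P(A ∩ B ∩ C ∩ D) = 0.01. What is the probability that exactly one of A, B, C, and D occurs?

Using the inclusion–exclusion count for exactly one event:
P(exactly one) = 0.37 + 0.45 + 0.39 + 0.43 − 2·0.18 − 2·0.18 − 2·0.10 − 2·0.15 − 2·0.18 − 2·0.07 + 3·0.08 + 3·0.07 + 3·0.01 + 3·0.02 − 4·0.01 = 0.42

0.42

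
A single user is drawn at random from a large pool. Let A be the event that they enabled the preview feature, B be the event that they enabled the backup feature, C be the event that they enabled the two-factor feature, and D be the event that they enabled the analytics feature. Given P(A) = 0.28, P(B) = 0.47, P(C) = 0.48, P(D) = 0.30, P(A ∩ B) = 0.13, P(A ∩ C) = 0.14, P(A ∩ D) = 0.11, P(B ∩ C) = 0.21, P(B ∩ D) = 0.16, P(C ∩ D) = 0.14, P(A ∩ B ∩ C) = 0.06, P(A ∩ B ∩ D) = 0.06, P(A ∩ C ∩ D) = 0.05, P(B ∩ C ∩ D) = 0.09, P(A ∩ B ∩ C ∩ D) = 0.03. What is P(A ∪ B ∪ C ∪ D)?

0.87

Apply inclusion-exclusion:
P(A ∪ B ∪ C ∪ D) = 0.28 + 0.47 + 0.48 + 0.30 − 0.13 − 0.14 − 0.11 − 0.21 − 0.16 − 0.14 + 0.06 + 0.06 + 0.05 + 0.09 − 0.03 = 0.87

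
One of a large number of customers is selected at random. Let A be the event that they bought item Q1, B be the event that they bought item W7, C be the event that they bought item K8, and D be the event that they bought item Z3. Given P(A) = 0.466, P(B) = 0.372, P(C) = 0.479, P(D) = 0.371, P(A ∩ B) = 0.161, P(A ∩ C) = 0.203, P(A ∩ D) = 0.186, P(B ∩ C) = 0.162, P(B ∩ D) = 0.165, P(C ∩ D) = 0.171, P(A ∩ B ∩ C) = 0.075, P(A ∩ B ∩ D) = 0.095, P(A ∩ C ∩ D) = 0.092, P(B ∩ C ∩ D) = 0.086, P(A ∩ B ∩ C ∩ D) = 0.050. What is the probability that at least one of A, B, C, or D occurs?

0.938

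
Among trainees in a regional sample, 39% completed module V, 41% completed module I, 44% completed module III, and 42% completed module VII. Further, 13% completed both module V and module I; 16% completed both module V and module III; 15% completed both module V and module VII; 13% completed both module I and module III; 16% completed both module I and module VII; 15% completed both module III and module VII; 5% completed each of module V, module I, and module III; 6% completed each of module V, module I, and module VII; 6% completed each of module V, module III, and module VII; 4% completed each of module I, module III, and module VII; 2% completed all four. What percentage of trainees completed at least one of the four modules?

P(≥1) = 39 + 41 + 44 + 42 − 13 − 16 − 15 − 13 − 16 − 15 + 5 + 6 + 6 + 4 − 2 = 97%

97%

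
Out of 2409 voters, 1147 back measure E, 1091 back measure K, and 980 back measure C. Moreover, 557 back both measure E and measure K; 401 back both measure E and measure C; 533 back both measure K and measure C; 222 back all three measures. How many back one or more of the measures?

1949

N(≥1) = 1147 + 1091 + 980 − 557 − 401 − 533 + 222 = 1949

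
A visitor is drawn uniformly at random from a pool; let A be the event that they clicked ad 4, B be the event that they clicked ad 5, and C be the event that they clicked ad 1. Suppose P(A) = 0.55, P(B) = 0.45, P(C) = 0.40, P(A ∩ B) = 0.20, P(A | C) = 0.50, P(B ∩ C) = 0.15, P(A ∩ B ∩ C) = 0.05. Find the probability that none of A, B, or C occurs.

P(A ∩ C) = P(C)·P(A|C) = 0.40 × 0.50 = 0.20
Using inclusion–exclusion:
P(A ∪ B ∪ C) = 0.55 + 0.45 + 0.40 − 0.20 − 0.20 − 0.15 + 0.05 = 0.90
P(none) = 1 − 0.90 = 0.10

0.10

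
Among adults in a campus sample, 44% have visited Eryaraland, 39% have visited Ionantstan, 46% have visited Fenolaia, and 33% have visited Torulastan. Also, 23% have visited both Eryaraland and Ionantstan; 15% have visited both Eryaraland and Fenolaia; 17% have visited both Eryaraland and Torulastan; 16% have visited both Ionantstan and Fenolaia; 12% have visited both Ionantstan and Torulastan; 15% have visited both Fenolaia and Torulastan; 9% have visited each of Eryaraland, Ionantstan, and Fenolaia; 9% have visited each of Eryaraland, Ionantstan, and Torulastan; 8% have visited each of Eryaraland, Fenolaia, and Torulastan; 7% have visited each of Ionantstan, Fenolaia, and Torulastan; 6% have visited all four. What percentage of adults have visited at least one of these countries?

Apply inclusion-exclusion:
P(≥1) = 44 + 39 + 46 + 33 − 23 − 15 − 17 − 16 − 12 − 15 + 9 + 9 + 8 + 7 − 6 = 91%

91%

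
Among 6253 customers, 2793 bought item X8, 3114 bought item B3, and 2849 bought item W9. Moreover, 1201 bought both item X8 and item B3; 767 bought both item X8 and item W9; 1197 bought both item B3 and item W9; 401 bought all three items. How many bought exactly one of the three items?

By inclusion–exclusion (exactly-one form):
N(exactly one) = 2793 + 3114 + 2849 − 2·1201 − 2·767 − 2·1197 + 3·401 = 3629

3629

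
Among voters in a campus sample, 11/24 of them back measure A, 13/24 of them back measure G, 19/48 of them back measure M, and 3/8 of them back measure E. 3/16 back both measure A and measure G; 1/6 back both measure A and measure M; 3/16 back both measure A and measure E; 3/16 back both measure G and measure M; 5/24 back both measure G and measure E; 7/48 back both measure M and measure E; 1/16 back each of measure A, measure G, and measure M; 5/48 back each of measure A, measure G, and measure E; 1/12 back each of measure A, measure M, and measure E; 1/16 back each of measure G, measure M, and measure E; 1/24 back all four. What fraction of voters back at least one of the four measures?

23/24

Apply inclusion-exclusion:
P(at least one) = 11/24 + 13/24 + 19/48 + 3/8 − 3/16 − 1/6 − 3/16 − 3/16 − 5/24 − 7/48 + 1/16 + 5/48 + 1/12 + 1/16 − 1/24 = 23/24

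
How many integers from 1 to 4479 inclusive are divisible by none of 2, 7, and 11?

1745

⌊4479/2⌋ + ⌊4479/7⌋ + ⌊4479/11⌋ − ⌊4479/14⌋ − ⌊4479/22⌋ − ⌊4479/77⌋ + ⌊4479/154⌋ = 2239 + 639 + 407 − 319 − 203 − 58 + 29 = 2734
4479 − 2734 = 1745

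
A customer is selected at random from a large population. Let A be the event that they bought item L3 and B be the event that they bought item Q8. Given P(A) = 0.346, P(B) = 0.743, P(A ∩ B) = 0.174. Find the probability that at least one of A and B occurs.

0.915

Inclusion–exclusion gives
P(A ∪ B) = 0.346 + 0.743 − 0.174 = 0.915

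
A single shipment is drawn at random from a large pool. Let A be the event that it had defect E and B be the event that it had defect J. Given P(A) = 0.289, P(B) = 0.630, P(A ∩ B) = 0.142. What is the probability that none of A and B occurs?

By inclusion-exclusion,
P(A ∪ B) = 0.289 + 0.630 − 0.142 = 0.777
P(none) = 1 − 0.777 = 0.223

0.223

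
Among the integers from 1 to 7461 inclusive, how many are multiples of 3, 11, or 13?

Apply inclusion-exclusion:
floor(7461/3) + floor(7461/11) + floor(7461/13) − floor(7461/33) − floor(7461/39) − floor(7461/143) + floor(7461/429) = 2487 + 678 + 573 − 226 − 191 − 52 + 17 = 3286

3286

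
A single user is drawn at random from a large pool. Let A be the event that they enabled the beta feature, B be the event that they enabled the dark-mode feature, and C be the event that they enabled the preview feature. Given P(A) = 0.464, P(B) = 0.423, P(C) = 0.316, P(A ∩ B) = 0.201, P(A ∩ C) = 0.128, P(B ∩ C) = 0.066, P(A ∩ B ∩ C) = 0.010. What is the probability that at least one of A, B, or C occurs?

P(A ∪ B ∪ C) = 0.464 + 0.423 + 0.316 − 0.201 − 0.128 − 0.066 + 0.010 = 0.818

0.818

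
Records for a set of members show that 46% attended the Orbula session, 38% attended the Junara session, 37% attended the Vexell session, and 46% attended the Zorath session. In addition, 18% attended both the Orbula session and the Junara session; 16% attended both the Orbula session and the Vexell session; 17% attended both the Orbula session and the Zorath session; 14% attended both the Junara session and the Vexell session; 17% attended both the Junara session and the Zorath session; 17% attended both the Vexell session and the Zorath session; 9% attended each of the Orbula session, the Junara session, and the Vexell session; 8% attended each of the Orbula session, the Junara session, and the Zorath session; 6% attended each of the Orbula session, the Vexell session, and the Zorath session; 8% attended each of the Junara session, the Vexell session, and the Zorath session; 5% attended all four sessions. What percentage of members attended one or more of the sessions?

Inclusion–exclusion gives
P(at least one) = 46 + 38 + 37 + 46 − 18 − 16 − 17 − 14 − 17 − 17 + 9 + 8 + 6 + 8 − 5 = 94%

94%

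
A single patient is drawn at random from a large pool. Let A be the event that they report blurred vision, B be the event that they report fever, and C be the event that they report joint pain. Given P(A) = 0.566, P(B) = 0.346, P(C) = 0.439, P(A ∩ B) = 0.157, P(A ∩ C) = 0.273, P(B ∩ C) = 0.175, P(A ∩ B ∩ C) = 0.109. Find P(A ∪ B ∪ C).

Apply inclusion-exclusion:
P(A ∪ B ∪ C) = 0.566 + 0.346 + 0.439 − 0.157 − 0.273 − 0.175 + 0.109 = 0.855

0.855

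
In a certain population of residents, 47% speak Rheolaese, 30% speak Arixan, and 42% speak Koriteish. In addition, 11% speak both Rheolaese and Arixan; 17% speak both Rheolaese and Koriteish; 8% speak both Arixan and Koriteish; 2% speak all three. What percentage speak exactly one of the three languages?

53%

P(exactly one) = 47 + 30 + 42 − 2·11 − 2·17 − 2·8 + 3·2 = 53%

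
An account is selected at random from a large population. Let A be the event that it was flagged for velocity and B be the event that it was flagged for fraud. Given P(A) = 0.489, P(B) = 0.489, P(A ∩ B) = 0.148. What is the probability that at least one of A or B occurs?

0.830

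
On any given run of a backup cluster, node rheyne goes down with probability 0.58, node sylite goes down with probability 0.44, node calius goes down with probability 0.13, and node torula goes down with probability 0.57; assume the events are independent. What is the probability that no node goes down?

0.08798832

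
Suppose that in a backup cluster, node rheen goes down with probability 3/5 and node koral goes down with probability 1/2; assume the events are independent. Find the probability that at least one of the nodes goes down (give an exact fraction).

4/5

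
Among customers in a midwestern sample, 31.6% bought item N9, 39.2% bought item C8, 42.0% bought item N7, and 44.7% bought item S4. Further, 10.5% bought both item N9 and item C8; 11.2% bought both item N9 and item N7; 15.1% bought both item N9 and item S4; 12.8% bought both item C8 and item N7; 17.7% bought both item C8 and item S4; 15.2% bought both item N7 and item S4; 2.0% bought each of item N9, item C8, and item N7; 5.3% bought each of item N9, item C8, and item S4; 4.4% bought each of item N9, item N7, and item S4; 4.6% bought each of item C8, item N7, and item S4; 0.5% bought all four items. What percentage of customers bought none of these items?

By inclusion-exclusion,
P(union) = 31.6 + 39.2 + 42.0 + 44.7 − 10.5 − 11.2 − 15.1 − 12.8 − 17.7 − 15.2 + 2.0 + 5.3 + 4.4 + 4.6 − 0.5 = 90.8%
P(none) = 100% − 90.8% = 9.2%

9.2%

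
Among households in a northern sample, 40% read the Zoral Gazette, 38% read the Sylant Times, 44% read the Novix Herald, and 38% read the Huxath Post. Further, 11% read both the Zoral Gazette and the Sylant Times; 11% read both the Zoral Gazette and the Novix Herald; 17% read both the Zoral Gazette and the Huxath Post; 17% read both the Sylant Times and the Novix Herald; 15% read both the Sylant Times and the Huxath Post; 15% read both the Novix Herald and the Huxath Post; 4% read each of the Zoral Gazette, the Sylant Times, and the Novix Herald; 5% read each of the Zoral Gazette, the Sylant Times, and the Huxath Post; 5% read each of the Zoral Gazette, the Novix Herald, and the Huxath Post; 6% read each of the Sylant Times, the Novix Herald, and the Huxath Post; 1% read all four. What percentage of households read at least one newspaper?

P(at least one) = 40 + 38 + 44 + 38 − 11 − 11 − 17 − 17 − 15 − 15 + 4 + 5 + 5 + 6 − 1 = 93%

93%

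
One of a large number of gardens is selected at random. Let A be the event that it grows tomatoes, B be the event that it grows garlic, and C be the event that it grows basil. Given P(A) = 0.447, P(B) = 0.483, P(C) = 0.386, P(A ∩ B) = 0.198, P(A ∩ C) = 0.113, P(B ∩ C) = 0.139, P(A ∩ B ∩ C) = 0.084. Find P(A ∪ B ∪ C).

0.950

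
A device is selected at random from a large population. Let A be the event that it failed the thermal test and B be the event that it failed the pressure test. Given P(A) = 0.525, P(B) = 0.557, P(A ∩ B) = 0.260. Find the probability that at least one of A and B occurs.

0.822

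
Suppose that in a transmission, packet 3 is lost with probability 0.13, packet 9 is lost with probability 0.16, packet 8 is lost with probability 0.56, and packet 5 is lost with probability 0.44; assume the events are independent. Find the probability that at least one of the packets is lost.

0.81993088

Since the events are independent, P(none) is the product of the individual non-occurrence probabilities.
P(none) = (1 − 0.13) × (1 − 0.16) × (1 − 0.56) × (1 − 0.44) = 0.87 × 0.84 × 0.44 × 0.56 = 0.18006912
P(at least one) = 1 − 0.18006912 = 0.81993088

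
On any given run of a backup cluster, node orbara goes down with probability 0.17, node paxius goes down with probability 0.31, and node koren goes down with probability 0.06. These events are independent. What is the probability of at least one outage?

0.461662

P(none) = (1 − 0.17) × (1 − 0.31) × (1 − 0.06) = 0.83 × 0.69 × 0.94 = 0.538338
P(at least one) = 1 − 0.538338 = 0.461662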